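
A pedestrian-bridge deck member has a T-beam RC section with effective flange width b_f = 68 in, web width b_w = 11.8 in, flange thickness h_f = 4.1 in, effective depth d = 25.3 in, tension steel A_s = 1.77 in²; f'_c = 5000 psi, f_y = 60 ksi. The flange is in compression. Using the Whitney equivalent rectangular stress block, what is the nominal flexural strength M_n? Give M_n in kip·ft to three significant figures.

Tension: T = A_s f_y = 1.77 × 60 = 106.2 kips.
Try a within the flange: a = T/(0.85 f'_c b_f) = 106.2/(0.85 × 5 × 68) = 0.367 in.
Since a = 0.367 ≤ h_f = 4.1 in, the stress block lies entirely in the flange; analyse as a rectangular beam of width b_f.
M_n = T(d − a/2) = 106.2 × (25.3 − 0.1835) = 2667.4 kip·in.
M_n = 2667.4/12 = 222.28 kip·ft.

M_n ≈ 222 kip·ft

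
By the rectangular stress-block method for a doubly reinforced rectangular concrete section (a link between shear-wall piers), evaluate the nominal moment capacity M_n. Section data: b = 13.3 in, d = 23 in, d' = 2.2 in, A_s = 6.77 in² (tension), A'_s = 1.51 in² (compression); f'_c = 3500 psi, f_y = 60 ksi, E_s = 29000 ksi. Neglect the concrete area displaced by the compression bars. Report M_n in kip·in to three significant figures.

Assume both steels yield.
a = (A_s − A'_s) f_y/(0.85 f'_c b) = (6.77 − 1.51) × 60/(0.85 × 3.5 × 13.3) = 7.976 in.
c = a/β₁ = 7.976/0.85 = 9.384 in; ε'_s = 0.003(c − d')/c = 0.0023 ≥ ε_y = 0.0021, so the compression steel yields.
M_n = (A_s − A'_s) f_y (d − a/2) + A'_s f_y (d − d') = 315.6 × (23 − 3.988) + 90.6 × (23 − 2.2) = 6000.2 + 1884.5 = 7884.7 kip·in.

M_n ≈ 7880 kip·in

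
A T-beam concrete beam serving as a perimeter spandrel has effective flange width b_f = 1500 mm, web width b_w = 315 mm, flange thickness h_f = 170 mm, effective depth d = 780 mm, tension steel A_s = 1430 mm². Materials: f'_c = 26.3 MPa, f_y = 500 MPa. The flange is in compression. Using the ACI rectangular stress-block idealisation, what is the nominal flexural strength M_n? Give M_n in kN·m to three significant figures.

Tension: T = A_s f_y = 1430 × 500 = 715000 N.
Try a within the flange: a = T/(0.85 f'_c b_f) = 715000/(0.85 × 26.3 × 1500) = 21.32 mm.
Since a = 21.32 ≤ h_f = 170 mm, the stress block lies entirely in the flange; analyse as a rectangular beam of width b_f.
M_n = T(d − a/2) = 715000 × (780 − 10.66) = 550.08 × 10⁶ N·mm.
M_n = 550.08 kN·m.

M_n ≈ 550 kN·m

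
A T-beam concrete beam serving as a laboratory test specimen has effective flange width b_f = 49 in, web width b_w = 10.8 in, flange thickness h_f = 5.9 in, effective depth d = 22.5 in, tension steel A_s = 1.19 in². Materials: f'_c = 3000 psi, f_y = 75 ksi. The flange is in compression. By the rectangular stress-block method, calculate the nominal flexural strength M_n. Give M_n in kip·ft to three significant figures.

M_n ≈ 165 kip·ft

Tension: T = A_s f_y = 1.19 × 75 = 89.25 kips.
Try a within the flange: a = T/(0.85 f'_c b_f) = 89.25/(0.85 × 3 × 49) = 0.714 in.
Since a = 0.714 ≤ h_f = 5.9 in, the stress block lies entirely in the flange; analyse as a rectangular beam of width b_f.
M_n = T(d − a/2) = 89.25 × (22.5 − 0.357) = 1976.3 kip·in.
M_n = 1976.3/12 = 164.69 kip·ft.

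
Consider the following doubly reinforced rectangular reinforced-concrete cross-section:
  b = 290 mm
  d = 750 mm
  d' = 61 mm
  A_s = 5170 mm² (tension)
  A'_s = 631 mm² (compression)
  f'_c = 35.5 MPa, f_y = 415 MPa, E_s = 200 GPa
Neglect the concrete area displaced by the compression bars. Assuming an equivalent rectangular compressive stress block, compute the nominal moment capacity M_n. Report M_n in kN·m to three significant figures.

Assume both tension and compression steel yield.
Net tension couple steel: A_s − A'_s = 4539 mm².
a = (A_s − A'_s) f_y / (0.85 f'_c b) = 1883685/(0.85 × 35.5 × 290) = 215.26 mm.
c = a/β₁ = 215.26/0.796 = 270.43 mm; ε'_s = 0.003(c − d')/c = 0.0023 ≥ f_y/E_s = 0.0021, so compression steel does yield.
M_n = (A_s − A'_s) f_y (d − a/2) + A'_s f_y (d − d') = [1883685 × (750 − 107.63) + 261865 × (750 − 61)] × 10⁻⁶ = 1210.02 + 180.42 = 1390.44 kN·m.

M_n ≈ 1390 kN·m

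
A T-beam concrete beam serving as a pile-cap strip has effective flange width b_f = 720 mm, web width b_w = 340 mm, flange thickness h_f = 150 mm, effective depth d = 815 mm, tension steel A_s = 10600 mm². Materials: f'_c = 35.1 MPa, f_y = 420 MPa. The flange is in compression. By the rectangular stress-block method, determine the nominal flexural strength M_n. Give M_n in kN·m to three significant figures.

M_n ≈ 3130 kN·m

Tension: T = A_s f_y = 10600 × 420 = 4452000 N.
Try a within the flange: a = T/(0.85 f'_c b_f) = 4452000/(0.85 × 35.1 × 720) = 207.25 mm.
a = 207.25 > h_f = 150 mm: the block extends into the web. Split into flange-overhang and web parts.
C_f = 0.85 f'_c (b_f − b_w) h_f = 0.85 × 35.1 × (720 − 340) × 150 = 1700595 N.
Remaining web compression depth: a_w = (T − C_f)/(0.85 f'_c b_w) = (4452000 − 1700595)/(0.85 × 35.1 × 340) = 271.24 mm.
M_n = C_f(d − h_f/2) + (T − C_f)(d − a_w/2) = 1700595 × (815 − 75) + 2751405 × (815 − 135.62) = 1258.44 + 1869.25 = 3127.69 × 10⁶ N·mm.
M_n = 3127.69 kN·m.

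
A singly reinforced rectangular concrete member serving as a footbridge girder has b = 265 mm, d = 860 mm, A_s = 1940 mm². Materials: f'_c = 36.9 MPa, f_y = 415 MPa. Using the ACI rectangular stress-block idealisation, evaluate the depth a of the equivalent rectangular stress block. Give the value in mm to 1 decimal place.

a ≈ 96.9 mm

T = A_s f_y = 1940 × 415 = 805100 N = 805.1 kN.
Setting C = 0.85 f'_c a b equal to T: a = 805100/(0.85 × 36.9 × 265) = 96.9 mm.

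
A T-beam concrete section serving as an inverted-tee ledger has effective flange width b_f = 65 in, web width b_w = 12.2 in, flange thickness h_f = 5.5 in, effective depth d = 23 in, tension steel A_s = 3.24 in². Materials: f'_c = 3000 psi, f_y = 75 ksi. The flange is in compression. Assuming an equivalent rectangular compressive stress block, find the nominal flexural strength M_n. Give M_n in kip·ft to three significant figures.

Tension: T = A_s f_y = 3.24 × 75 = 243 kips.
Try a within the flange: a = T/(0.85 f'_c b_f) = 243/(0.85 × 3 × 65) = 1.466 in.
Since a = 1.466 ≤ h_f = 5.5 in, the stress block lies entirely in the flange; analyse as a rectangular beam of width b_f.
M_n = T(d − a/2) = 243 × (23 − 0.733) = 5410.9 kip·in.
M_n = 5410.9/12 = 450.91 kip·ft.

M_n ≈ 451 kip·ft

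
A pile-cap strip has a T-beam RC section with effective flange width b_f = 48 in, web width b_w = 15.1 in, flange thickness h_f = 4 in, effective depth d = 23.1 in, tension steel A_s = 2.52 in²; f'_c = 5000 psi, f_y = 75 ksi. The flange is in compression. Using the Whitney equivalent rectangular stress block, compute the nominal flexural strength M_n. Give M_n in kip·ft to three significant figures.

M_n ≈ 357 kip·ft

Tension: T = A_s f_y = 2.52 × 75 = 189 kips.
Try a within the flange: a = T/(0.85 f'_c b_f) = 189/(0.85 × 5 × 48) = 0.926 in.
Since a = 0.926 ≤ h_f = 4 in, the stress block lies entirely in the flange; analyse as a rectangular beam of width b_f.
M_n = T(d − a/2) = 189 × (23.1 − 0.463) = 4278.4 kip·in.
M_n = 4278.4/12 = 356.53 kip·ft.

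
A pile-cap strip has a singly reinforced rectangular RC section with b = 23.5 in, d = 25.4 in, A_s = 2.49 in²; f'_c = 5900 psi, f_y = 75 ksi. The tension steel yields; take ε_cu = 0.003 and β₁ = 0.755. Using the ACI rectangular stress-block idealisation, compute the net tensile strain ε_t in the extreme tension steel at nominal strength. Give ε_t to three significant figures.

ε_t ≈ 0.0333

a = A_s f_y/(0.85 f'_c b) = 1.585 in.
β₁ = 0.755, so c = a/β₁ = 1.585/0.755 = 2.099 in.
From the linear strain diagram with ε_cu = 0.003: ε_t = 0.003 (d − c)/c = 0.003 × (25.4 − 2.099)/2.099 = 0.0333.
Since ε_t ≥ 0.005, the section is tension-controlled.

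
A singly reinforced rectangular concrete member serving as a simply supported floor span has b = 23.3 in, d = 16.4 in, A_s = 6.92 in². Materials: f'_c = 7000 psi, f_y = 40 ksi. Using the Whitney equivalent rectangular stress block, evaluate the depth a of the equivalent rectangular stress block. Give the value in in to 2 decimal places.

a ≈ 2.00 in

T = A_s f_y = 6.92 × 40 = 276.8 kips.
a = T/(0.85 f'_c b) = 276.8/(0.85 × 7 × 23.3) = 2.00 in.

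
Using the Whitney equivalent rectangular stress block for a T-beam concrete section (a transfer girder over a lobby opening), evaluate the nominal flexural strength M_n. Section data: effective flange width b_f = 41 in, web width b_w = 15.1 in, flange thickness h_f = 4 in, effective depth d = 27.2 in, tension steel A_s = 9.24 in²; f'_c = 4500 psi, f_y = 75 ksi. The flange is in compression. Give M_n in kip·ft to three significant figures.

Tension: T = A_s f_y = 9.24 × 75 = 693 kips.
Try a within the flange: a = T/(0.85 f'_c b_f) = 693/(0.85 × 4.5 × 41) = 4.419 in.
a = 4.419 > h_f = 4 in: the block extends into the web. Split into flange-overhang and web parts.
C_f = 0.85 f'_c (b_f − b_w) h_f = 0.85 × 4.5 × (41 − 15.1) × 4 = 396.3 kips.
Remaining web compression depth: a_w = (T − C_f)/(0.85 f'_c b_w) = (693 − 396.3)/(0.85 × 4.5 × 15.1) = 5.137 in.
M_n = C_f(d − h_f/2) + (T − C_f)(d − a_w/2) = 396.3 × (27.2 − 2) + 296.7 × (27.2 − 2.5685) = 9986.8 + 7308.2 = 17295.0 kip·in.
M_n = 17295.0/12 = 1441.25 kip·ft.

M_n ≈ 1440 kip·ft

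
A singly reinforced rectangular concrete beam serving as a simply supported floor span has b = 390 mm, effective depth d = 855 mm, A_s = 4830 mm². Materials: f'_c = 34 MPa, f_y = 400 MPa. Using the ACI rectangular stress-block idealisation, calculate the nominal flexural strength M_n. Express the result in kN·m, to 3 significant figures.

M_n ≈ 1490 kN·m

T = A_s f_y = 4830 × 400 = 1932000 N = 1932 kN.
From C = T: a = T/(0.85 f'_c b) = 1932000/(0.85 × 34 × 390) = 171.41 mm.
M_n = T(d − a/2) = 1932 kN × (855 − 85.705) mm = 1486.28 kN·m.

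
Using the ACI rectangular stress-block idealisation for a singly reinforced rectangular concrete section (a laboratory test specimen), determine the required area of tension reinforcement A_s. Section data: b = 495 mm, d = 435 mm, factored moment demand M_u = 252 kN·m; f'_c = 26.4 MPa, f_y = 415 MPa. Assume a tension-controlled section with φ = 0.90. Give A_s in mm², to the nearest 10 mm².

A_s ≈ 1670 mm²

M_n = M_u/φ = 252/0.90 = 280 kN·m.
With M_n = 0.85 f'_c a b (d − a/2), solve the quadratic for a:
a = d − √(d² − 2M_n/(0.85 f'_c b)) = 435 − √(435² − 2 × 280×10⁶/(0.85 × 26.4 × 495)) = 62.43 mm.
A_s = 0.85 f'_c a b / f_y = 0.85 × 26.4 × 62.43 × 495 / 415 = 1671.0 mm².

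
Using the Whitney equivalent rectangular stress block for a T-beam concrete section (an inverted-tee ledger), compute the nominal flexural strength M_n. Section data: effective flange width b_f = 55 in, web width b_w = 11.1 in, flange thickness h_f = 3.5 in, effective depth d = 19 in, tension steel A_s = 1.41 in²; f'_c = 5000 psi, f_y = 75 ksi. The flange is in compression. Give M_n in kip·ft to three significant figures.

M_n ≈ 165 kip·ft

Tension: T = A_s f_y = 1.41 × 75 = 105.75 kips.
Try a within the flange: a = T/(0.85 f'_c b_f) = 105.75/(0.85 × 5 × 55) = 0.452 in.
Since a = 0.452 ≤ h_f = 3.5 in, the stress block lies entirely in the flange; analyse as a rectangular beam of width b_f.
M_n = T(d − a/2) = 105.75 × (19 − 0.226) = 1985.4 kip·in.
M_n = 1985.4/12 = 165.45 kip·ft.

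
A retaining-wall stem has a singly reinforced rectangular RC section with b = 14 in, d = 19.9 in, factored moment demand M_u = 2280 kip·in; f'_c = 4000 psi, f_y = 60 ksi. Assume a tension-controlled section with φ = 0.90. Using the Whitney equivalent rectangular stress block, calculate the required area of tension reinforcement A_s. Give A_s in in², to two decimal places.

A_s ≈ 2.29 in²

M_n = M_u/φ = 2280/0.90 = 2533.33 kip·in.
From M_n = 0.85 f'_c a b (d − a/2):
a = d − √(d² − 2M_n/(0.85 f'_c b)) = 19.9 − √(19.9² − 2 × 2533.33/(0.85 × 4 × 14)) = 2.883 in.
A_s = 0.85 f'_c a b / f_y = 0.85 × 4 × 2.883 × 14 / 60 = 2.287 in².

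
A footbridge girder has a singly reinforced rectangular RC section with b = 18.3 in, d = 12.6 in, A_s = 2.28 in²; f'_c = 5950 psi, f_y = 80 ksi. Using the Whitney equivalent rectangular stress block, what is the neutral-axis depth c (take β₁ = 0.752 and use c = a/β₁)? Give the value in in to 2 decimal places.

T = A_s f_y = 2.28 × 80 = 182.4 kips.
a = T/(0.85 f'_c b) = 182.4/(0.85 × 5.95 × 18.3) = 1.9708 in.
With β₁ = 0.752, c = a/β₁ = 1.9708/0.752 = 2.62 in.

c ≈ 2.62 in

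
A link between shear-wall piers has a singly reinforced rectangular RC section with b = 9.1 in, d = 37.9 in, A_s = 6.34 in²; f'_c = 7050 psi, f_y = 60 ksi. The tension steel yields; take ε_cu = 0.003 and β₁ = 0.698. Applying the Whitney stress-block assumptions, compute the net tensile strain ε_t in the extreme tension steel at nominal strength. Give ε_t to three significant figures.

a = A_s f_y/(0.85 f'_c b) = 6.976 in.
β₁ = 0.698, so c = a/β₁ = 6.976/0.698 = 9.994 in.
From the linear strain diagram with ε_cu = 0.003: ε_t = 0.003 (d − c)/c = 0.003 × (37.9 − 9.994)/9.994 = 0.00838.
Since ε_t ≥ 0.005, the section is tension-controlled.

ε_t ≈ 0.00838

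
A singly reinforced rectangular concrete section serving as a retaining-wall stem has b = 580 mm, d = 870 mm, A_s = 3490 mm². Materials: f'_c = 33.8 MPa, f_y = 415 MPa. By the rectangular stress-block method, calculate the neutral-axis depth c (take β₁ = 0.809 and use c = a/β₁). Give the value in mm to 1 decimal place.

c ≈ 107.4 mm

T = A_s f_y = 3490 × 415 = 1448350 N = 1448.35 kN.
Setting C = 0.85 f'_c a b equal to T: a = 1448350/(0.85 × 33.8 × 580) = 86.918 mm.
With β₁ = 0.809, c = a/β₁ = 86.918/0.809 = 107.4 mm.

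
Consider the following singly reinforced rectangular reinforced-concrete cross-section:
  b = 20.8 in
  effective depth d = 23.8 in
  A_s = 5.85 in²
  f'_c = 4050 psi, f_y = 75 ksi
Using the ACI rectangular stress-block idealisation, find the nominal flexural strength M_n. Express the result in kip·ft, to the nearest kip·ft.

M_n ≈ 758 kip·ft

T = A_s f_y = 5.85 × 75 = 438.75 kips.
a = T/(0.85 f'_c b) = 438.75/(0.85 × 4.05 × 20.8) = 6.127 in.
M_n = T(d − a/2) = 438.75 × (23.8 − 3.0635) = 9098.1 kip·in = 9098.1/12 = 758.18 kip·ft.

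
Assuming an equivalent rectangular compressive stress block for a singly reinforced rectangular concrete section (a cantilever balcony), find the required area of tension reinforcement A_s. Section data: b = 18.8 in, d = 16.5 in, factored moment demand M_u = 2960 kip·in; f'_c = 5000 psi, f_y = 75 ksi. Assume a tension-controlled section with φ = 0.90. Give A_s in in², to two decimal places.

A_s ≈ 2.90 in²

M_n = M_u/φ = 2960/0.90 = 3288.89 kip·in.
From M_n = 0.85 f'_c a b (d − a/2):
a = d − √(d² − 2M_n/(0.85 f'_c b)) = 16.5 − √(16.5² − 2 × 3288.89/(0.85 × 5 × 18.8)) = 2.719 in.
A_s = 0.85 f'_c a b / f_y = 0.85 × 5 × 2.719 × 18.8 / 75 = 2.897 in².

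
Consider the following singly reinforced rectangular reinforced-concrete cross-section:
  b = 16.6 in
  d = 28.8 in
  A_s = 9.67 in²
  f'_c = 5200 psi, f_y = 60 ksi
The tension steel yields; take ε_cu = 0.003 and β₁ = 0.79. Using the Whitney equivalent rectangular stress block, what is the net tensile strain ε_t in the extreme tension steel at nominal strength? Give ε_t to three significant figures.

a = A_s f_y/(0.85 f'_c b) = 7.908 in.
β₁ = 0.79, so c = a/β₁ = 7.908/0.79 = 10.010 in.
From the linear strain diagram with ε_cu = 0.003: ε_t = 0.003 (d − c)/c = 0.003 × (28.8 − 10.010)/10.010 = 0.00563.
Since ε_t ≥ 0.005, the section is tension-controlled.

ε_t ≈ 0.00563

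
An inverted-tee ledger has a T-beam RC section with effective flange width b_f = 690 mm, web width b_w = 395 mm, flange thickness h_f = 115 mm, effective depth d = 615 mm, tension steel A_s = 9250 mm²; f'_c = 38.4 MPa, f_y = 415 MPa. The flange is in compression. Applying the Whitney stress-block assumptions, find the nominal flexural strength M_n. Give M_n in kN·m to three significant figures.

M_n ≈ 2010 kN·m

Tension: T = A_s f_y = 9250 × 415 = 3838750 N.
Try a within the flange: a = T/(0.85 f'_c b_f) = 3838750/(0.85 × 38.4 × 690) = 170.45 mm.
a = 170.45 > h_f = 115 mm: the block extends into the web. Split into flange-overhang and web parts.
C_f = 0.85 f'_c (b_f − b_w) h_f = 0.85 × 38.4 × (690 − 395) × 115 = 1107312 N.
Remaining web compression depth: a_w = (T − C_f)/(0.85 f'_c b_w) = (3838750 − 1107312)/(0.85 × 38.4 × 395) = 211.86 mm.
M_n = C_f(d − h_f/2) + (T − C_f)(d − a_w/2) = 1107312 × (615 − 57.5) + 2731438 × (615 − 105.93) = 617.33 + 1390.49 = 2007.82 × 10⁶ N·mm.
M_n = 2007.82 kN·m.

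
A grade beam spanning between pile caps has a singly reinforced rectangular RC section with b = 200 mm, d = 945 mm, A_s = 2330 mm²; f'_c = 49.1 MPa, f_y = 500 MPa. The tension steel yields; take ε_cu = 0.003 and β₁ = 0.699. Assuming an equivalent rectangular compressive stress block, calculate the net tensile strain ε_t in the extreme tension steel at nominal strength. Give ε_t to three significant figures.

ε_t ≈ 0.0112

a = A_s f_y/(0.85 f'_c b) = 139.57 mm.
β₁ = 0.699, so c = a/β₁ = 139.57/0.699 = 199.67 mm.
From the linear strain diagram with ε_cu = 0.003: ε_t = 0.003 (d − c)/c = 0.003 × (945 − 199.67)/199.67 = 0.0112.
Since ε_t ≥ 0.005, the section is tension-controlled.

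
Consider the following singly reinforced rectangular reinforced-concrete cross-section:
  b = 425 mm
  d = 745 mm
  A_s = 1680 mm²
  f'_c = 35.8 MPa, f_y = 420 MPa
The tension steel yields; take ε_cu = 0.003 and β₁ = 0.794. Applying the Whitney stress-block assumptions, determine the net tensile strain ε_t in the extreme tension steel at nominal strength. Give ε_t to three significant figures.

ε_t ≈ 0.0295

a = A_s f_y/(0.85 f'_c b) = 54.56 mm.
β₁ = 0.794, so c = a/β₁ = 54.56/0.794 = 68.72 mm.
From the linear strain diagram with ε_cu = 0.003: ε_t = 0.003 (d − c)/c = 0.003 × (745 − 68.72)/68.72 = 0.0295.
Since ε_t ≥ 0.005, the section is tension-controlled.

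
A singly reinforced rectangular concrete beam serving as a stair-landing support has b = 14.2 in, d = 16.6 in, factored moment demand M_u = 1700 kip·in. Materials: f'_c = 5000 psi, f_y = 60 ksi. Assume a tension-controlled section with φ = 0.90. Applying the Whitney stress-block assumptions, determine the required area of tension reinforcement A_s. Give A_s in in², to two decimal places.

A_s ≈ 2.02 in²

M_n = M_u/φ = 1700/0.90 = 1888.89 kip·in.
From M_n = 0.85 f'_c a b (d − a/2):
a = d − √(d² − 2M_n/(0.85 f'_c b)) = 16.6 − √(16.6² − 2 × 1888.89/(0.85 × 5 × 14.2)) = 2.007 in.
A_s = 0.85 f'_c a b / f_y = 0.85 × 5 × 2.007 × 14.2 / 60 = 2.019 in².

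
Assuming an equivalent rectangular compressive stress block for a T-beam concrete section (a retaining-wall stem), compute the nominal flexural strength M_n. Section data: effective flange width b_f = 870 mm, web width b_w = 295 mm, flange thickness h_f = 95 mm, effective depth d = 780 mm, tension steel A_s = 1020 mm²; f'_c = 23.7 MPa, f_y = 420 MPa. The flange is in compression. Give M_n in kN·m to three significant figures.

M_n ≈ 329 kN·m

Tension: T = A_s f_y = 1020 × 420 = 428400 N.
Try a within the flange: a = T/(0.85 f'_c b_f) = 428400/(0.85 × 23.7 × 870) = 24.44 mm.
Since a = 24.44 ≤ h_f = 95 mm, the stress block lies entirely in the flange; analyse as a rectangular beam of width b_f.
M_n = T(d − a/2) = 428400 × (780 − 12.22) = 328.92 × 10⁶ N·mm.
M_n = 328.92 kN·m.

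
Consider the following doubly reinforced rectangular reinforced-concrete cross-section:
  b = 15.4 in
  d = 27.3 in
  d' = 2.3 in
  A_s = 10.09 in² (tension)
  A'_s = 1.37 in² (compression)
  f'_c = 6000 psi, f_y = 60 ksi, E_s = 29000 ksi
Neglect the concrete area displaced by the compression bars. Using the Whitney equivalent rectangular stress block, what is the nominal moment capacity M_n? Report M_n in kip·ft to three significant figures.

Assume both steels yield.
a = (A_s − A'_s) f_y/(0.85 f'_c b) = (10.09 − 1.37) × 60/(0.85 × 6 × 15.4) = 6.662 in.
c = a/β₁ = 6.662/0.75 = 8.883 in; ε'_s = 0.003(c − d')/c = 0.0022 ≥ ε_y = 0.0021, so the compression steel yields.
M_n = (A_s − A'_s) f_y (d − a/2) + A'_s f_y (d − d') = 523.2 × (27.3 − 3.331) + 82.2 × (27.3 − 2.3) = 12540.6 + 2055.0 = 14595.6 kip·in = 14595.6/12 = 1216.30 kip·ft.

M_n ≈ 1220 kip·ft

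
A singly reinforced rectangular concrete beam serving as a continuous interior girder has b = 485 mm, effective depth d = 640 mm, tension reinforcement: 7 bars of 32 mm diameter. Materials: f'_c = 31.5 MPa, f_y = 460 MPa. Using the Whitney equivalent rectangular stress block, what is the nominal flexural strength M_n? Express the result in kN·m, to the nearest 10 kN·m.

A_s = 7 × 804 = 5628 mm².
T = A_s f_y = 5628 × 460 = 2588880 N = 2588.88 kN.
From C = T: a = T/(0.85 f'_c b) = 2588880/(0.85 × 31.5 × 485) = 199.36 mm.
M_n = T(d − a/2) = 2588.88 kN × (640 − 99.68) mm = 1398.82 kN·m.

M_n ≈ 1400 kN·m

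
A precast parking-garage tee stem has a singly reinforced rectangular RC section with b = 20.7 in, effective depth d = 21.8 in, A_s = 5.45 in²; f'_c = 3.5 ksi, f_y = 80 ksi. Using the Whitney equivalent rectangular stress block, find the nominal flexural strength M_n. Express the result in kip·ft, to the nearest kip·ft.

M_n ≈ 663 kip·ft

T = A_s f_y = 5.45 × 80 = 436 kips.
a = T/(0.85 f'_c b) = 436/(0.85 × 3.5 × 20.7) = 7.080 in.
M_n = T(d − a/2) = 436 × (21.8 − 3.54) = 7961.4 kip·in = 7961.4/12 = 663.45 kip·ft.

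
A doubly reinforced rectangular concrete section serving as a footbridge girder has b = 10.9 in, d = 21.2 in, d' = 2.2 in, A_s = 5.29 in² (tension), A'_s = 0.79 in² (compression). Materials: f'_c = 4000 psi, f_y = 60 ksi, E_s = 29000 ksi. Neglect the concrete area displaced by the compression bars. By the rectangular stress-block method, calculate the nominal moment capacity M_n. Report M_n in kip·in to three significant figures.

M_n ≈ 5640 kip·in

Assume both steels yield.
a = (A_s − A'_s) f_y/(0.85 f'_c b) = (5.29 − 0.79) × 60/(0.85 × 4 × 10.9) = 7.285 in.
c = a/β₁ = 7.285/0.85 = 8.571 in; ε'_s = 0.003(c − d')/c = 0.0022 ≥ ε_y = 0.0021, so the compression steel yields.
M_n = (A_s − A'_s) f_y (d − a/2) + A'_s f_y (d − d') = 270 × (21.2 − 3.6425) + 47.4 × (21.2 − 2.2) = 4740.5 + 900.6 = 5641.1 kip·in.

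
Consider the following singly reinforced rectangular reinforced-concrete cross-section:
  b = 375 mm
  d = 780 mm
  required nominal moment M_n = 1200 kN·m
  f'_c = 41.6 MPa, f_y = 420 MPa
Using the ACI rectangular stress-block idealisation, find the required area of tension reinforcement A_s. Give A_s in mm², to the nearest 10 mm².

With M_n = 0.85 f'_c a b (d − a/2), solve the quadratic for a:
a = d − √(d² − 2M_n/(0.85 f'_c b)) = 780 − √(780² − 2 × 1200×10⁶/(0.85 × 41.6 × 375)) = 126.24 mm.
A_s = 0.85 f'_c a b / f_y = 0.85 × 41.6 × 126.24 × 375 / 420 = 3985.6 mm².

A_s ≈ 3990 mm²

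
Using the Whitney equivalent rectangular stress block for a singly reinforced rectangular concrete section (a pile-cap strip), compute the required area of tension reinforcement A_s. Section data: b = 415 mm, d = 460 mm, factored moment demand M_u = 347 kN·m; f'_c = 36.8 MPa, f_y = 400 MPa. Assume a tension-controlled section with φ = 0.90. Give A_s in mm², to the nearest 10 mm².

M_n = M_u/φ = 347/0.90 = 385.556 kN·m.
With M_n = 0.85 f'_c a b (d − a/2), solve the quadratic for a:
a = d − √(d² − 2M_n/(0.85 f'_c b)) = 460 − √(460² − 2 × 385.556×10⁶/(0.85 × 36.8 × 415)) = 69.87 mm.
A_s = 0.85 f'_c a b / f_y = 0.85 × 36.8 × 69.87 × 415 / 400 = 2267.5 mm².

A_s ≈ 2270 mm²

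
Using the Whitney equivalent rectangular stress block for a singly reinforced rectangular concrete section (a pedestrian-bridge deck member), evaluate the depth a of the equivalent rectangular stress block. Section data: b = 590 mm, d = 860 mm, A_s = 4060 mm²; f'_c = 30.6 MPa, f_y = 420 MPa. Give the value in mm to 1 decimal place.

T = A_s f_y = 4060 × 420 = 1705200 N = 1705.2 kN.
Setting C = 0.85 f'_c a b equal to T: a = 1705200/(0.85 × 30.6 × 590) = 111.1 mm.

a ≈ 111.1 mm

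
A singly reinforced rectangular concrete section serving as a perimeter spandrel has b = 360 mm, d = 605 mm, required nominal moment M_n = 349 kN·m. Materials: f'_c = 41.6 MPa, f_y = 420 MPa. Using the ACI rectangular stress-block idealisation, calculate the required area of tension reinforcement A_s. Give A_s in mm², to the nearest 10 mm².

A_s ≈ 1430 mm²

With M_n = 0.85 f'_c a b (d − a/2), solve the quadratic for a:
a = d − √(d² − 2M_n/(0.85 f'_c b)) = 605 − √(605² − 2 × 349×10⁶/(0.85 × 41.6 × 360)) = 47.15 mm.
A_s = 0.85 f'_c a b / f_y = 0.85 × 41.6 × 47.15 × 360 / 420 = 1429.0 mm².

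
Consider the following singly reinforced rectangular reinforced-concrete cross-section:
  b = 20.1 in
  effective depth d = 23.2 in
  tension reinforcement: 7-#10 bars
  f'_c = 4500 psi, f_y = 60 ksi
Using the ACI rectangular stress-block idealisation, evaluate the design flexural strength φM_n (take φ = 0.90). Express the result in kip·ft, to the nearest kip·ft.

φM_n ≈ 789 kip·ft

A_s = 7 × 1.27 = 8.89 in².
T = A_s f_y = 8.89 × 60 = 533.4 kips.
a = T/(0.85 f'_c b) = 533.4/(0.85 × 4.5 × 20.1) = 6.938 in.
M_n = T(d − a/2) = 533.4 × (23.2 − 3.469) = 10524.5 kip·in = 10524.5/12 = 877.04 kip·ft.
φM_n = 0.90 × 877.04 = 789.34 kip·ft.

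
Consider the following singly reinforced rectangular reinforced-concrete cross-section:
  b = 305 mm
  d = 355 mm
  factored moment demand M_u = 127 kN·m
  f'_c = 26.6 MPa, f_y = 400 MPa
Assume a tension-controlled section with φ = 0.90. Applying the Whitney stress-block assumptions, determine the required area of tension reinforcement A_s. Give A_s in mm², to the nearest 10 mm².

A_s ≈ 1090 mm²

M_n = M_u/φ = 127/0.90 = 141.111 kN·m.
With M_n = 0.85 f'_c a b (d − a/2), solve the quadratic for a:
a = d − √(d² − 2M_n/(0.85 f'_c b)) = 355 − √(355² − 2 × 141.111×10⁶/(0.85 × 26.6 × 305)) = 63.28 mm.
A_s = 0.85 f'_c a b / f_y = 0.85 × 26.6 × 63.28 × 305 / 400 = 1091.0 mm².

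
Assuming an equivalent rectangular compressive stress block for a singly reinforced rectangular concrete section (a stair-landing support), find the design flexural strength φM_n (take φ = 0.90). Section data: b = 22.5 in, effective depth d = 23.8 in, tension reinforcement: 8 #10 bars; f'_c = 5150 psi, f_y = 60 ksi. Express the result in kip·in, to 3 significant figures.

A_s = 8 × 1.27 = 10.16 in².
T = A_s f_y = 10.16 × 60 = 609.6 kips.
a = T/(0.85 f'_c b) = 609.6/(0.85 × 5.15 × 22.5) = 6.189 in.
M_n = T(d − a/2) = 609.6 × (23.8 − 3.0945) = 12622.1 kip·in.
φM_n = 0.90 × 12622.1 = 11359.9 kip·in.

φM_n ≈ 11400 kip·in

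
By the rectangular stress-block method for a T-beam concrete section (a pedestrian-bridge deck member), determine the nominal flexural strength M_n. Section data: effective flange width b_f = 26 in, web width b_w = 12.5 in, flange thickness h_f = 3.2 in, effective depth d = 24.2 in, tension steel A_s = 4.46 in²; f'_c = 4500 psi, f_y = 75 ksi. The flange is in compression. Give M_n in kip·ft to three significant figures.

M_n ≈ 628 kip·ft

Tension: T = A_s f_y = 4.46 × 75 = 334.5 kips.
Try a within the flange: a = T/(0.85 f'_c b_f) = 334.5/(0.85 × 4.5 × 26) = 3.363 in.
a = 3.363 > h_f = 3.2 in: the block extends into the web. Split into flange-overhang and web parts.
C_f = 0.85 f'_c (b_f − b_w) h_f = 0.85 × 4.5 × (26 − 12.5) × 3.2 = 165.2 kips.
Remaining web compression depth: a_w = (T − C_f)/(0.85 f'_c b_w) = (334.5 − 165.2)/(0.85 × 4.5 × 12.5) = 3.541 in.
M_n = C_f(d − h_f/2) + (T − C_f)(d − a_w/2) = 165.2 × (24.2 − 1.6) + 169.3 × (24.2 − 1.7705) = 3733.5 + 3797.3 = 7530.8 kip·in.
M_n = 7530.8/12 = 627.57 kip·ft.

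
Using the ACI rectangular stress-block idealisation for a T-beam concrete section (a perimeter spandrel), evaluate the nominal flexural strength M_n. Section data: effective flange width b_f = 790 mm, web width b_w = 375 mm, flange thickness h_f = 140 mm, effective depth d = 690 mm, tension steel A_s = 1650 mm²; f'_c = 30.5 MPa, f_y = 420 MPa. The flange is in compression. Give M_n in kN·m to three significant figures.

Tension: T = A_s f_y = 1650 × 420 = 693000 N.
Try a within the flange: a = T/(0.85 f'_c b_f) = 693000/(0.85 × 30.5 × 790) = 33.84 mm.
Since a = 33.84 ≤ h_f = 140 mm, the stress block lies entirely in the flange; analyse as a rectangular beam of width b_f.
M_n = T(d − a/2) = 693000 × (690 − 16.92) = 466.44 × 10⁶ N·mm.
M_n = 466.44 kN·m.

M_n ≈ 466 kN·m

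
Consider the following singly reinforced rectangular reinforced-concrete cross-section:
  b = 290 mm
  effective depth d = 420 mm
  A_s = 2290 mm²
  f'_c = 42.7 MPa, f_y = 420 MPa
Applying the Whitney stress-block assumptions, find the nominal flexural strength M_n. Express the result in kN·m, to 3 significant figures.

T = A_s f_y = 2290 × 420 = 961800 N = 961.8 kN.
From C = T: a = T/(0.85 f'_c b) = 961800/(0.85 × 42.7 × 290) = 91.38 mm.
M_n = T(d − a/2) = 961.8 kN × (420 − 45.69) mm = 360.01 kN·m.

M_n ≈ 360 kN·m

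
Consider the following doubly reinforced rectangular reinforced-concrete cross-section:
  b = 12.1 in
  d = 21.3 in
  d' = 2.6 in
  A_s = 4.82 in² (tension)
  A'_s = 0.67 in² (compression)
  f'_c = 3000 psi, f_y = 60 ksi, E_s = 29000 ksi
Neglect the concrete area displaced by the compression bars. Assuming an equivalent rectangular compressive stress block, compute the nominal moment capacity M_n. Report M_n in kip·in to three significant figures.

Assume both steels yield.
a = (A_s − A'_s) f_y/(0.85 f'_c b) = (4.82 − 0.67) × 60/(0.85 × 3 × 12.1) = 8.070 in.
c = a/β₁ = 8.070/0.85 = 9.494 in; ε'_s = 0.003(c − d')/c = 0.0022 ≥ ε_y = 0.0021, so the compression steel yields.
M_n = (A_s − A'_s) f_y (d − a/2) + A'_s f_y (d − d') = 249 × (21.3 − 4.035) + 40.2 × (21.3 − 2.6) = 4299.0 + 751.7 = 5050.7 kip·in.

M_n ≈ 5050 kip·in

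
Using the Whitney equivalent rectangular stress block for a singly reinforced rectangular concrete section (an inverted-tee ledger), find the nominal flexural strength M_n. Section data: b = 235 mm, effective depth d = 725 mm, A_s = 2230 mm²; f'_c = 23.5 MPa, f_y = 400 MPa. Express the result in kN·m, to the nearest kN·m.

T = A_s f_y = 2230 × 400 = 892000 N = 892 kN.
From C = T: a = T/(0.85 f'_c b) = 892000/(0.85 × 23.5 × 235) = 190.02 mm.
M_n = T(d − a/2) = 892 kN × (725 − 95.01) mm = 561.95 kN·m.

M_n ≈ 562 kN·m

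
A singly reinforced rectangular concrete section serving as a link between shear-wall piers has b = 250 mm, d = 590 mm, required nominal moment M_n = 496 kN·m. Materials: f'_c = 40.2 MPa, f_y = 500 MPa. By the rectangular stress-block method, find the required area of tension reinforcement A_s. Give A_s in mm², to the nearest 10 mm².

With M_n = 0.85 f'_c a b (d − a/2), solve the quadratic for a:
a = d − √(d² − 2M_n/(0.85 f'_c b)) = 590 − √(590² − 2 × 496×10⁶/(0.85 × 40.2 × 250)) = 108.36 mm.
A_s = 0.85 f'_c a b / f_y = 0.85 × 40.2 × 108.36 × 250 / 500 = 1851.3 mm².

A_s ≈ 1850 mm²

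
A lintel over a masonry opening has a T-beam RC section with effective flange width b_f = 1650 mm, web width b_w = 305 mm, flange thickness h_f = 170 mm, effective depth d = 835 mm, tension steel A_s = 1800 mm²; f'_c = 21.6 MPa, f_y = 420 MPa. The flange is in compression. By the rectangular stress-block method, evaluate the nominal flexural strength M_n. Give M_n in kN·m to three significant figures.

Tension: T = A_s f_y = 1800 × 420 = 756000 N.
Try a within the flange: a = T/(0.85 f'_c b_f) = 756000/(0.85 × 21.6 × 1650) = 24.96 mm.
Since a = 24.96 ≤ h_f = 170 mm, the stress block lies entirely in the flange; analyse as a rectangular beam of width b_f.
M_n = T(d − a/2) = 756000 × (835 − 12.48) = 621.83 × 10⁶ N·mm.
M_n = 621.83 kN·m.

M_n ≈ 622 kN·m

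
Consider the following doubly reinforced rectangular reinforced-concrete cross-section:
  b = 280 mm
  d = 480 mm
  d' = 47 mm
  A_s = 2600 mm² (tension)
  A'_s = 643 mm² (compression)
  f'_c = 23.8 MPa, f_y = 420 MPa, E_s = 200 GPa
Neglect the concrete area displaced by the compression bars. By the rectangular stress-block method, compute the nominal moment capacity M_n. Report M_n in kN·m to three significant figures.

M_n ≈ 452 kN·m

Assume both tension and compression steel yield.
Net tension couple steel: A_s − A'_s = 1957 mm².
a = (A_s − A'_s) f_y / (0.85 f'_c b) = 821940/(0.85 × 23.8 × 280) = 145.11 mm.
c = a/β₁ = 145.11/0.85 = 170.72 mm; ε'_s = 0.003(c − d')/c = 0.0022 ≥ f_y/E_s = 0.0021, so compression steel does yield.
M_n = (A_s − A'_s) f_y (d − a/2) + A'_s f_y (d − d') = [821940 × (480 − 72.555) + 270060 × (480 − 47)] × 10⁻⁶ = 334.90 + 116.94 = 451.84 kN·m.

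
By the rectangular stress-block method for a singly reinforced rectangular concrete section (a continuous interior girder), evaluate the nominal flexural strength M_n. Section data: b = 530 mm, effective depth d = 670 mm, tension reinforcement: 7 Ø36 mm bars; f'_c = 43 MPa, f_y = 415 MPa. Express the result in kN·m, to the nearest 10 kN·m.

M_n ≈ 1760 kN·m

A_s = 7 × 1018 = 7126 mm².
T = A_s f_y = 7126 × 415 = 2957290 N = 2957.29 kN.
From C = T: a = T/(0.85 f'_c b) = 2957290/(0.85 × 43 × 530) = 152.66 mm.
M_n = T(d − a/2) = 2957.29 kN × (670 − 76.33) mm = 1755.65 kN·m.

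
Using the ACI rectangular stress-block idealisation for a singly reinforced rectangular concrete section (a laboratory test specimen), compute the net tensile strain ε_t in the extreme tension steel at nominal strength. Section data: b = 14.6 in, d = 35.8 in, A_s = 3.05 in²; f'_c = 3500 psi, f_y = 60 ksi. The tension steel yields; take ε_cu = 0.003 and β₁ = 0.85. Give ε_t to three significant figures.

ε_t ≈ 0.0187

a = A_s f_y/(0.85 f'_c b) = 4.213 in.
β₁ = 0.85, so c = a/β₁ = 4.213/0.85 = 4.956 in.
From the linear strain diagram with ε_cu = 0.003: ε_t = 0.003 (d − c)/c = 0.003 × (35.8 − 4.956)/4.956 = 0.0187.
Since ε_t ≥ 0.005, the section is tension-controlled.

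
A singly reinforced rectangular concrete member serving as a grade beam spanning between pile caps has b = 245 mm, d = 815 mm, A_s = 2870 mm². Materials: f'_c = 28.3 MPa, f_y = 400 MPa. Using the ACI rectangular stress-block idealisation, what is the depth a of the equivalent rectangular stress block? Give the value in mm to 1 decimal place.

a ≈ 194.8 mm

T = A_s f_y = 2870 × 400 = 1148000 N = 1148 kN.
Setting C = 0.85 f'_c a b equal to T: a = 1148000/(0.85 × 28.3 × 245) = 194.8 mm.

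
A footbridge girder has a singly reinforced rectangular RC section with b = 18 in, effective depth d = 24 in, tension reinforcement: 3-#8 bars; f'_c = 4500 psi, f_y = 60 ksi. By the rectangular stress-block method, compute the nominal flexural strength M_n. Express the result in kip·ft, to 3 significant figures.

M_n ≈ 272 kip·ft

A_s = 3 × 0.79 = 2.37 in².
T = A_s f_y = 2.37 × 60 = 142.2 kips.
a = T/(0.85 f'_c b) = 142.2/(0.85 × 4.5 × 18) = 2.065 in.
M_n = T(d − a/2) = 142.2 × (24 − 1.0325) = 3266.0 kip·in = 3266.0/12 = 272.17 kip·ft.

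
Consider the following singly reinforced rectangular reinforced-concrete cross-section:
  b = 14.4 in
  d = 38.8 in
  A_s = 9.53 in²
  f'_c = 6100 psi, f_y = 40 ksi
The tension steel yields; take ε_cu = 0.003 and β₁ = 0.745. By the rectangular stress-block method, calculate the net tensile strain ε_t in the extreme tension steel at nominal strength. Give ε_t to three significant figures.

a = A_s f_y/(0.85 f'_c b) = 5.106 in.
β₁ = 0.745, so c = a/β₁ = 5.106/0.745 = 6.854 in.
From the linear strain diagram with ε_cu = 0.003: ε_t = 0.003 (d − c)/c = 0.003 × (38.8 − 6.854)/6.854 = 0.0140.
Since ε_t ≥ 0.005, the section is tension-controlled.

ε_t ≈ 0.0140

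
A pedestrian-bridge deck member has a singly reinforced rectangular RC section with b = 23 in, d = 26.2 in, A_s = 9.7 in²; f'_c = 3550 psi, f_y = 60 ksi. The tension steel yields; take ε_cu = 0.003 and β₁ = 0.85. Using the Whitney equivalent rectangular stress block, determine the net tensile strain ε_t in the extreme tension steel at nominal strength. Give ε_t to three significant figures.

ε_t ≈ 0.00497

a = A_s f_y/(0.85 f'_c b) = 8.386 in.
β₁ = 0.85, so c = a/β₁ = 8.386/0.85 = 9.866 in.
From the linear strain diagram with ε_cu = 0.003: ε_t = 0.003 (d − c)/c = 0.003 × (26.2 − 9.866)/9.866 = 0.00497.
ε_t is between 0.004 and 0.005 — transition zone.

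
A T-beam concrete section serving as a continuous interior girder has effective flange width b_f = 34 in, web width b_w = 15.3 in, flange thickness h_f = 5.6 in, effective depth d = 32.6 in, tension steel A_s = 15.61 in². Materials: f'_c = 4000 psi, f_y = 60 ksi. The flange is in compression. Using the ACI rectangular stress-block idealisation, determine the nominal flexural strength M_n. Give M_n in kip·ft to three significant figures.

Tension: T = A_s f_y = 15.61 × 60 = 936.6 kips.
Try a within the flange: a = T/(0.85 f'_c b_f) = 936.6/(0.85 × 4 × 34) = 8.102 in.
a = 8.102 > h_f = 5.6 in: the block extends into the web. Split into flange-overhang and web parts.
C_f = 0.85 f'_c (b_f − b_w) h_f = 0.85 × 4 × (34 − 15.3) × 5.6 = 356.0 kips.
Remaining web compression depth: a_w = (T − C_f)/(0.85 f'_c b_w) = (936.6 − 356.0)/(0.85 × 4 × 15.3) = 11.161 in.
M_n = C_f(d − h_f/2) + (T − C_f)(d − a_w/2) = 356.0 × (32.6 − 2.8) + 580.6 × (32.6 − 5.5805) = 10608.8 + 15687.5 = 26296.3 kip·in.
M_n = 26296.3/12 = 2191.36 kip·ft.

M_n ≈ 2190 kip·ft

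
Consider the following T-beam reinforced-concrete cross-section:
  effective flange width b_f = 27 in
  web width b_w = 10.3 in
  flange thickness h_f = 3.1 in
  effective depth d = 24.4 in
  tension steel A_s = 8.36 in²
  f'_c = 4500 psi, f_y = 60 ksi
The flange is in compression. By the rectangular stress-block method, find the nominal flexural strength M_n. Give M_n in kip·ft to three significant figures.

M_n ≈ 897 kip·ft

Tension: T = A_s f_y = 8.36 × 60 = 501.6 kips.
Try a within the flange: a = T/(0.85 f'_c b_f) = 501.6/(0.85 × 4.5 × 27) = 4.857 in.
a = 4.857 > h_f = 3.1 in: the block extends into the web. Split into flange-overhang and web parts.
C_f = 0.85 f'_c (b_f − b_w) h_f = 0.85 × 4.5 × (27 − 10.3) × 3.1 = 198.0 kips.
Remaining web compression depth: a_w = (T − C_f)/(0.85 f'_c b_w) = (501.6 − 198.0)/(0.85 × 4.5 × 10.3) = 7.706 in.
M_n = C_f(d − h_f/2) + (T − C_f)(d − a_w/2) = 198.0 × (24.4 − 1.55) + 303.6 × (24.4 − 3.853) = 4524.3 + 6238.1 = 10762.4 kip·in.
M_n = 10762.4/12 = 896.87 kip·ft.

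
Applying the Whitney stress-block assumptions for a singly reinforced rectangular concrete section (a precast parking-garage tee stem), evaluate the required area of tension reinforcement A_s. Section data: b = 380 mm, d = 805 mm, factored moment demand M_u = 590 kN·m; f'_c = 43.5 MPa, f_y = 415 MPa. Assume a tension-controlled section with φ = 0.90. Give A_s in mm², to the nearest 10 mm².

M_n = M_u/φ = 590/0.90 = 655.556 kN·m.
With M_n = 0.85 f'_c a b (d − a/2), solve the quadratic for a:
a = d − √(d² − 2M_n/(0.85 f'_c b)) = 805 − √(805² − 2 × 655.556×10⁶/(0.85 × 43.5 × 380)) = 60.21 mm.
A_s = 0.85 f'_c a b / f_y = 0.85 × 43.5 × 60.21 × 380 / 415 = 2038.5 mm².

A_s ≈ 2040 mm²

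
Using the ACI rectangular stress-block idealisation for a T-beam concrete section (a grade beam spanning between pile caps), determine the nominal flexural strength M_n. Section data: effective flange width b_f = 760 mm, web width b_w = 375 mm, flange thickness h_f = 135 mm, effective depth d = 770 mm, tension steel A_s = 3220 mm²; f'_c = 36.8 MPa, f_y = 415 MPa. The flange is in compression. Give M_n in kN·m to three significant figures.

Tension: T = A_s f_y = 3220 × 415 = 1336300 N.
Try a within the flange: a = T/(0.85 f'_c b_f) = 1336300/(0.85 × 36.8 × 760) = 56.21 mm.
Since a = 56.21 ≤ h_f = 135 mm, the stress block lies entirely in the flange; analyse as a rectangular beam of width b_f.
M_n = T(d − a/2) = 1336300 × (770 − 28.105) = 991.39 × 10⁶ N·mm.
M_n = 991.39 kN·m.

M_n ≈ 991 kN·m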